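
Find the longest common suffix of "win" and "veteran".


Word 1: "win"
Word 2: "veteran"
Comparing from end:
  Pos -1: 'n' == 'n'
  Pos -2: 'i' != 'a' (stop)
LCS = "n" (length 1)


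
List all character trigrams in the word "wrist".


Word: "wrist" (length 5)
Number of trigrams = 5 - 3 + 1 = 3
  Position 0: "wri"
  Position 1: "ris"
  Position 2: "ist"
Trigrams = "wri", "ris", "ist"


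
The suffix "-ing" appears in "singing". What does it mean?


Suffix: -ing
As in: singing -> sing + -ing
Meaning = present participle


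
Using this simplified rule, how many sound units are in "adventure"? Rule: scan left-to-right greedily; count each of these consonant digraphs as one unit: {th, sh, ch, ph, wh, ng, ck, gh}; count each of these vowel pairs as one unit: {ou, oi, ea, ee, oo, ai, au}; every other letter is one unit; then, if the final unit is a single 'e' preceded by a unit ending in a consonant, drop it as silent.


Word: "adventure" (9 letters)
Left-to-right scan:
  (1) 'a' (letter)
  (2) 'd' (letter)
  (3) 'v' (letter)
  (4) 'e' (letter)
  (5) 'n' (letter)
  (6) 't' (letter)
  (7) 'u' (letter)
  (8) 'r' (letter)
  (9) 'e' (letter)
Units from scan: 9
Final unit is 'e' after a consonant -> drop as silent (-1)
Sound units = 8 units


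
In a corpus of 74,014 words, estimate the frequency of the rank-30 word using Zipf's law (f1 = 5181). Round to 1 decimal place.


Zipf's law: f(r) = f(1) / r
f(1) = 5181
f(30) = 5181 / 30
= 172.7 occurrences


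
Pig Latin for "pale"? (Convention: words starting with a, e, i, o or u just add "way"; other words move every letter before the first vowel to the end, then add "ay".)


Word: "pale"
Starts with consonant(s) → move to end, add 'ay'
Consonant cluster: "p"
Pig Latin = "alepay"


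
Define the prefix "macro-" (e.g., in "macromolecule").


Prefix: macro-
As in: macromolecule -> macro- + molecule
Meaning = large


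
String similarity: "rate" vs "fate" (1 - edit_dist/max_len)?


Word 1: "rate" (length 4)
Word 2: "fate" (length 4)
One optimal edit sequence:
  1. substitute 'r' -> 'f'  (+1)
  2. keep 'a'
  3. keep 't'
  4. keep 'e'
Edit distance = 1
Max length = max(4, 4) = 4
Similarity = 1 - 1/4
= 0.7500


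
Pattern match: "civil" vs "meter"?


Pattern of "civil": [0, 1, 2, 1, 3]
Pattern of "meter": [0, 1, 2, 1, 3]
Patterns match
Same pattern = Yes


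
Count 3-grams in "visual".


Word: "visual" (length 6)
Number of 3-grams = length - 3 + 1 = 6 - 3 + 1
= 4


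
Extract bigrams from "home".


Word: "home" (length 4)
Number of bigrams = 4 - 2 + 1 = 3
  Position 0: "ho"
  Position 1: "om"
  Position 2: "me"
Bigrams = "ho", "om", "me"


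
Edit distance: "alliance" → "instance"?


Word 1: "alliance" (length 8)
Word 2: "instance" (length 8)
One optimal edit sequence (insert/delete/substitute each cost 1):
  1. substitute 'a' -> 'i'  (+1)
  2. substitute 'l' -> 'n'  (+1)
  3. substitute 'l' -> 's'  (+1)
  4. substitute 'i' -> 't'  (+1)
  5. keep 'a'
  6. keep 'n'
  7. keep 'c'
  8. keep 'e'
Total edit operations: 4
Edit distance = 4


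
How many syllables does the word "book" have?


Word: "book"
Syllable breakdown: book
Counting: 1 part
= 1 syllable


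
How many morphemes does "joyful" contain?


Word: "joyful"
Morphemes: joy | -ful
Each morpheme carries meaning
= 2 morphemes


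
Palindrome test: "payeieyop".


Word: "payeieyop"
Reversed: "poyeieyap"
Forward == Backward? payeieyop != poyeieyap
Palindrome = No


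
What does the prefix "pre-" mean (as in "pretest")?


Prefix: pre-
Example: pretest = pre- + test
Meaning = before


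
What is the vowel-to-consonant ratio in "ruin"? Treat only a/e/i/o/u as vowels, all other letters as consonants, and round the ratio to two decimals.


Word: "ruin"
Vowels (a,e,i,o,u): 2
Consonants: 2
Ratio = 2/2
= 1.00


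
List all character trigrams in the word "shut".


Word: "shut" (length 4)
Number of trigrams = 4 - 3 + 1 = 2
  Position 0: "shu"
  Position 1: "hut"
Trigrams = "shu", "hut"


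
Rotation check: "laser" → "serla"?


Word: "laser", Candidate: "serla"
Method: check if candidate is substring of word+word
"laserlaser" contains "serla"? Yes
Is rotation = Yes


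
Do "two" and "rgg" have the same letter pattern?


Pattern of "two": [0, 1, 2]
Pattern of "rgg": [0, 1, 1]
Patterns do not match
Same pattern = No


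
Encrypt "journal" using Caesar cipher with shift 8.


Word: "journal"
Shift: 8
Each letter → (letter + shift) mod 26:
  'j' (9) + 8 = 17 → 'r'
  'o' (14) + 8 = 22 → 'w'
  'u' (20) + 8 = 2 → 'c'
  'r' (17) + 8 = 25 → 'z'
  'n' (13) + 8 = 21 → 'v'
  'a' (0) + 8 = 8 → 'i'
  'l' (11) + 8 = 19 → 't'
Result = "rwczvit"


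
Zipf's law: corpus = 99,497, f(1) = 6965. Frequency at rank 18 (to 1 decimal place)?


Zipf's law: f(r) = f(1) / r
f(1) = 6965
f(18) = 6965 / 18
= 386.9 occurrences


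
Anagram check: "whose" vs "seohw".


Word 1: "whose" → sorted: ehosw
Word 2: "seohw" → sorted: ehosw
Same letters? ehosw == ehosw
Anagram = Yes


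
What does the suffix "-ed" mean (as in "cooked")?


Suffix: -ed
Example: cooked = cook + -ed
Meaning = past tense


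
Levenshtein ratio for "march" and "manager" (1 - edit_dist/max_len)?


Word 1: "march" (length 5)
Word 2: "manager" (length 7)
One optimal edit sequence:
  1. keep 'm'
  2. insert 'a'  (+1)
  3. insert 'n'  (+1)
  4. keep 'a'
  5. substitute 'r' -> 'g'  (+1)
  6. substitute 'c' -> 'e'  (+1)
  7. substitute 'h' -> 'r'  (+1)
Edit distance = 5
Max length = max(5, 7) = 7
Similarity = 1 - 5/7
= 0.2857


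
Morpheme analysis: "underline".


Word: "underline"
Morphemes: under- / line
Each morpheme carries meaning
= 2 morphemes


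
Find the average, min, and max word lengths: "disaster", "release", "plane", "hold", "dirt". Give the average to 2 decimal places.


Lengths: "disaster"=8, "release"=7, "plane"=5, "hold"=4, "dirt"=4
Sum = 28, Count = 5
Average = 28/5 = 5.60
= avg=5.60, min=4, max=8


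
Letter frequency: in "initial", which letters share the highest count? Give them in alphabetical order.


Word: "initial"
Letter counts:
  'a': 1
  'i': 3
  'l': 1
  'n': 1
  't': 1
Maximum count = 3
Most frequent = 'i' (3 times each)


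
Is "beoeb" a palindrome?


Word: "beoeb"
Reversed: "beoeb"
Forward == Backward? beoeb == beoeb
Palindrome = Yes


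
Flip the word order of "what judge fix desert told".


Original: "what judge fix desert told"
Words (1..n): what | judge | fix | desert | told
Reversed (n..1): told | desert | fix | judge | what
Result = "told desert fix judge what"


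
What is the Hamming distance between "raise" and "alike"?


Comparing character by character (same length = 5):
  Pos 0: 'r' vs 'a' !=
  Pos 1: 'a' vs 'l' !=
  Pos 2: 'i' vs 'i' =
  Pos 3: 's' vs 'k' !=
  Pos 4: 'e' vs 'e' =
Hamming distance = 3


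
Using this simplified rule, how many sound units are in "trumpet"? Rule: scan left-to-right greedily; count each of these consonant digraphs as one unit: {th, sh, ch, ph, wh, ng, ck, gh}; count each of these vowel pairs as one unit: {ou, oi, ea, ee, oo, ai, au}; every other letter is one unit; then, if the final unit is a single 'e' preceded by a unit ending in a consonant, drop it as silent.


Word: "trumpet" (7 letters)
Left-to-right scan:
  (1) 't' (letter)
  (2) 'r' (letter)
  (3) 'u' (letter)
  (4) 'm' (letter)
  (5) 'p' (letter)
  (6) 'e' (letter)
  (7) 't' (letter)
Units from scan: 7
Sound units = 7 units


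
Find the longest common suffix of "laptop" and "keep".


Word 1: "laptop"
Word 2: "keep"
Comparing from end:
  Pos -1: 'p' == 'p'
  Pos -2: 'o' != 'e' (stop)
LCS = "p" (length 1)


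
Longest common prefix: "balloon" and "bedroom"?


Word 1: "balloon"
Word 2: "bedroom"
Comparing from start:
  Pos 0: 'b' == 'b'
  Pos 1: 'a' != 'e' (stop)
LCP = "b" (length 1)


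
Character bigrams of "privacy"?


Word: "privacy" (length 7)
Number of bigrams = 7 - 2 + 1 = 6
  Position 0: "pr"
  Position 1: "ri"
  Position 2: "iv"
  Position 3: "va"
  Position 4: "ac"
  Position 5: "cy"
Bigrams = "pr", "ri", "iv", "va", "ac", "cy"


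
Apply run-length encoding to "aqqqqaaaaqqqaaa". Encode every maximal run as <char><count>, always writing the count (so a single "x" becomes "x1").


String: "aqqqqaaaaqqqaaa"
Scanning for consecutive runs:
  'a' x 1
  'q' x 4
  'a' x 4
  'q' x 3
  'a' x 3
RLE = "a1q4a4q3a3"


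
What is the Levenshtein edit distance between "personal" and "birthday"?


Word 1: "personal" (length 8)
Word 2: "birthday" (length 8)
One optimal edit sequence (insert/delete/substitute each cost 1):
  1. substitute 'p' -> 'b'  (+1)
  2. substitute 'e' -> 'i'  (+1)
  3. keep 'r'
  4. substitute 's' -> 't'  (+1)
  5. substitute 'o' -> 'h'  (+1)
  6. substitute 'n' -> 'd'  (+1)
  7. keep 'a'
  8. substitute 'l' -> 'y'  (+1)
Total edit operations: 6
Edit distance = 6


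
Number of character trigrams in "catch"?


Word: "catch" (length 5)
Number of 3-grams = length - 3 + 1 = 5 - 3 + 1
= 3


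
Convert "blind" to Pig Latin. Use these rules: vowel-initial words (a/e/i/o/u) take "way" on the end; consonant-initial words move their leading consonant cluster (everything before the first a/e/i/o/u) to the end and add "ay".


Word: "blind"
Starts with consonant(s) → move to end, add 'ay'
Consonant cluster: "bl"
Pig Latin = "indblay"


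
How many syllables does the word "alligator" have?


Word: "alligator"
Syllable breakdown: al · li · ga · tor
Counting: 4 parts
= 4 syllables


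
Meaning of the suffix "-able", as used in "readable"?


Suffix: -able
Example: readable (read + -able)
Meaning = capable of


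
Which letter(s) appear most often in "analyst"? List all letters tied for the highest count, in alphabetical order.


Word: "analyst"
Letter counts:
  'a': 2
  'l': 1
  'n': 1
  's': 1
  't': 1
  'y': 1
Maximum count = 2
Most frequent = 'a' (2 times each)


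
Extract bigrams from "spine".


Word: "spine" (length 5)
Number of bigrams = 5 - 2 + 1 = 4
  Position 0: "sp"
  Position 1: "pi"
  Position 2: "in"
  Position 3: "ne"
Bigrams = "sp", "pi", "in", "ne"


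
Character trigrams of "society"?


Word: "society" (length 7)
Number of trigrams = 7 - 3 + 1 = 5
  Position 0: "soc"
  Position 1: "oci"
  Position 2: "cie"
  Position 3: "iet"
  Position 4: "ety"
Trigrams = "soc", "oci", "cie", "iet", "ety"


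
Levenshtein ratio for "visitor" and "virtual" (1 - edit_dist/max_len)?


Word 1: "visitor" (length 7)
Word 2: "virtual" (length 7)
One optimal edit sequence:
  1. keep 'v'
  2. keep 'i'
  3. substitute 's' -> 'r'  (+1)
  4. substitute 'i' -> 't'  (+1)
  5. substitute 't' -> 'u'  (+1)
  6. substitute 'o' -> 'a'  (+1)
  7. substitute 'r' -> 'l'  (+1)
Edit distance = 5
Max length = max(7, 7) = 7
Similarity = 1 - 5/7
= 0.2857


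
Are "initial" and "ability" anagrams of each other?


Word 1: "initial" → sorted: aiiilnt
Word 2: "ability" → sorted: abiilty
Same letters? aiiilnt != abiilty
Anagram = No


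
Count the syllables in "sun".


Word: "sun"
Syllable breakdown: sun
Counting: 1 part
= 1 syllable


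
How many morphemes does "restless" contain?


Word: "restless"
Morphemes: rest | -less
Each morpheme carries meaning
= 2 morphemes


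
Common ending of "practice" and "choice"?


Word 1: "practice"
Word 2: "choice"
Comparing from end:
  Pos -1: 'e' == 'e'
  Pos -2: 'c' == 'c'
  Pos -3: 'i' == 'i'
  Pos -4: 't' != 'o' (stop)
LCS = "ice" (length 3)


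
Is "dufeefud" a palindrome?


Word: "dufeefud"
Reversed: "dufeefud"
Forward == Backward? dufeefud == dufeefud
Palindrome = Yes


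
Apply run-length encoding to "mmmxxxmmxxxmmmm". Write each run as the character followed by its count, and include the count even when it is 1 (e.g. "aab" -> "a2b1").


String: "mmmxxxmmxxxmmmm"
Scanning for consecutive runs:
  'm' x 3
  'x' x 3
  'm' x 2
  'x' x 3
  'm' x 4
RLE = "m3x3m2x3m4"


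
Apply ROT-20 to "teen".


Word: "teen"
Shift: 20
Each letter → (letter + shift) mod 26:
  't' (19) + 20 = 13 → 'n'
  'e' (4) + 20 = 24 → 'y'
  'e' (4) + 20 = 24 → 'y'
  'n' (13) + 20 = 7 → 'h'
Result = "nyyh"


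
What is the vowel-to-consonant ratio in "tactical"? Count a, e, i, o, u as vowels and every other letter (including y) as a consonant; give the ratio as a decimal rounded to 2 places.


Word: "tactical"
Vowels (a,e,i,o,u): 3
Consonants: 5
Ratio = 3/5
= 0.60


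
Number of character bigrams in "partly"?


Word: "partly" (length 6)
Number of 2-grams = length - 2 + 1 = 6 - 2 + 1
= 5


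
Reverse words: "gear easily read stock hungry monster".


Original: "gear easily read stock hungry monster"
Words (1..n): gear | easily | read | stock | hungry | monster
Reversed (n..1): monster | hungry | stock | read | easily | gear
Result = "monster hungry stock read easily gear"


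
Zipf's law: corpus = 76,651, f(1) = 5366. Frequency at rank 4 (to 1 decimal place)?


Zipf's law: f(r) = f(1) / r
f(1) = 5366
f(4) = 5366 / 4
= 1341.5 occurrences


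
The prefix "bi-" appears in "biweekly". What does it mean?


Prefix: bi-
As in: biweekly -> bi- + weekly
Meaning = two


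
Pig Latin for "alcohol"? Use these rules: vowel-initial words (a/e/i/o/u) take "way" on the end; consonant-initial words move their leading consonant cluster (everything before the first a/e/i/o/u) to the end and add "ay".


Word: "alcohol"
Starts with vowel → add 'way'
Pig Latin = "alcoholway"


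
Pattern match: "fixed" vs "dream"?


Pattern of "fixed": [0, 1, 2, 3, 4]
Pattern of "dream": [0, 1, 2, 3, 4]
Patterns match
Same pattern = Yes


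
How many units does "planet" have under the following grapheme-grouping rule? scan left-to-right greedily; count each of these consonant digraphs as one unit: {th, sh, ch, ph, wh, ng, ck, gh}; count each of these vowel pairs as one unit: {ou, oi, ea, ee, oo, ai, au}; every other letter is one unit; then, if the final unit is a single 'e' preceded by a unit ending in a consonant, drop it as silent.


Word: "planet" (6 letters)
Left-to-right scan:
  [1] 'p' (letter)
  [2] 'l' (letter)
  [3] 'a' (letter)
  [4] 'n' (letter)
  [5] 'e' (letter)
  [6] 't' (letter)
Units from scan: 6
Sound units = 6 units


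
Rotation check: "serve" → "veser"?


Word: "serve", Candidate: "veser"
Method: check if candidate is substring of word+word
"serveserve" contains "veser"? Yes
Is rotation = Yes


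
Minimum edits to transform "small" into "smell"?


Word 1: "small" (length 5)
Word 2: "smell" (length 5)
One optimal edit sequence (insert/delete/substitute each cost 1):
  1. keep 's'
  2. keep 'm'
  3. substitute 'a' -> 'e'  (+1)
  4. keep 'l'
  5. keep 'l'
Total edit operations: 1
Edit distance = 1


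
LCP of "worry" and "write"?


Word 1: "worry"
Word 2: "write"
Comparing from start:
  Pos 0: 'w' == 'w'
  Pos 1: 'o' != 'r' (stop)
LCP = "w" (length 1)


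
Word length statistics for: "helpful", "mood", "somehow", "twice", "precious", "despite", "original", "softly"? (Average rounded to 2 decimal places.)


Lengths: "helpful"=7, "mood"=4, "somehow"=7, "twice"=5, "precious"=8, "despite"=7, "original"=8, "softly"=6
Sum = 52, Count = 8
Average = 52/8 = 6.50
= avg=6.50, min=4, max=8


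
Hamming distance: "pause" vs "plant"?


Comparing character by character (same length = 5):
  Pos 0: 'p' vs 'p' =
  Pos 1: 'a' vs 'l' !=
  Pos 2: 'u' vs 'a' !=
  Pos 3: 's' vs 'n' !=
  Pos 4: 'e' vs 't' !=
Hamming distance = 4


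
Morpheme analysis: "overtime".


Word: "overtime"
Morphemes: over- / time
Each morpheme carries meaning
= 2 morphemes


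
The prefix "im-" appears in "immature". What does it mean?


Prefix: im-
Example: immature = im- + mature
Meaning = not / into


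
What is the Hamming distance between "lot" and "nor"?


Comparing character by character (same length = 3):
  Pos 0: 'l' vs 'n' !=
  Pos 1: 'o' vs 'o' =
  Pos 2: 't' vs 'r' !=
Hamming distance = 2


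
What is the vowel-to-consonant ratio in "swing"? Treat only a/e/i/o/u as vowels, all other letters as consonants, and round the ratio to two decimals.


Word: "swing"
Vowels (a,e,i,o,u): 1
Consonants: 4
Ratio = 1/4
= 0.25


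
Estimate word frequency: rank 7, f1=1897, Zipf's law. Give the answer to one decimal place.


Zipf's law: f(r) = f(1) / r
f(1) = 1897
f(7) = 1897 / 7
= 271.0 occurrences


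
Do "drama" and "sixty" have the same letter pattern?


Pattern of "drama": [0, 1, 2, 3, 2]
Pattern of "sixty": [0, 1, 2, 3, 4]
Patterns do not match
Same pattern = No


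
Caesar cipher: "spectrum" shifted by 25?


Word: "spectrum"
Shift: 25
Each letter → (letter + shift) mod 26:
  's' (18) + 25 = 17 → 'r'
  'p' (15) + 25 = 14 → 'o'
  'e' (4) + 25 = 3 → 'd'
  'c' (2) + 25 = 1 → 'b'
  't' (19) + 25 = 18 → 's'
  'r' (17) + 25 = 16 → 'q'
  'u' (20) + 25 = 19 → 't'
  'm' (12) + 25 = 11 → 'l'
Result = "rodbsqtl"


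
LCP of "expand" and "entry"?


Word 1: "expand"
Word 2: "entry"
Comparing from start:
  Pos 0: 'e' == 'e'
  Pos 1: 'x' != 'n' (stop)
LCP = "e" (length 1)


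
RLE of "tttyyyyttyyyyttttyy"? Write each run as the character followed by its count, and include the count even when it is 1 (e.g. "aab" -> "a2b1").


String: "tttyyyyttyyyyttttyy"
Scanning for consecutive runs:
  't' x 3
  'y' x 4
  't' x 2
  'y' x 4
  't' x 4
  'y' x 2
RLE = "t3y4t2y4t4y2"


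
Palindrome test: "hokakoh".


Word: "hokakoh"
Reversed: "hokakoh"
Forward == Backward? hokakoh == hokakoh
Palindrome = Yes


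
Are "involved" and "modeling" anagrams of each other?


Word 1: "involved" → sorted: deilnovv
Word 2: "modeling" → sorted: degilmno
Same letters? deilnovv != degilmno
Anagram = No


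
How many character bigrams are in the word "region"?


Word: "region" (length 6)
Number of 2-grams = length - 2 + 1 = 6 - 2 + 1
= 5


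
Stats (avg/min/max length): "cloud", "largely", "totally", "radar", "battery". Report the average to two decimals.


Lengths: "cloud"=5, "largely"=7, "totally"=7, "radar"=5, "battery"=7
Sum = 31, Count = 5
Average = 31/5 = 6.20
= avg=6.20, min=5, max=7


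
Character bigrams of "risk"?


Word: "risk" (length 4)
Number of bigrams = 4 - 2 + 1 = 3
  Position 0: "ri"
  Position 1: "is"
  Position 2: "sk"
Bigrams = "ri", "is", "sk"


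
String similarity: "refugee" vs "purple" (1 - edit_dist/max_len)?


Word 1: "refugee" (length 7)
Word 2: "purple" (length 6)
One optimal edit sequence:
  1. delete 'r'  (+1)
  2. substitute 'e' -> 'p'  (+1)
  3. substitute 'f' -> 'u'  (+1)
  4. substitute 'u' -> 'r'  (+1)
  5. substitute 'g' -> 'p'  (+1)
  6. substitute 'e' -> 'l'  (+1)
  7. keep 'e'
Edit distance = 6
Max length = max(7, 6) = 7
Similarity = 1 - 6/7
= 0.1429


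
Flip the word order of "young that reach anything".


Original: "young that reach anything"
Words (1..n): young | that | reach | anything
Reversed (n..1): anything | reach | that | young
Result = "anything reach that young"


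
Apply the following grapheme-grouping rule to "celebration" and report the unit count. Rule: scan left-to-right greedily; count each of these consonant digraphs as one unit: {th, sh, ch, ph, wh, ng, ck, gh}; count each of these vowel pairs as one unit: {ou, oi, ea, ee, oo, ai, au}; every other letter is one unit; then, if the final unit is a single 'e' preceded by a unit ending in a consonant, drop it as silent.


Word: "celebration" (11 letters)
Left-to-right scan:
  1. 'c' (letter)
  2. 'e' (letter)
  3. 'l' (letter)
  4. 'e' (letter)
  5. 'b' (letter)
  6. 'r' (letter)
  7. 'a' (letter)
  8. 't' (letter)
  9. 'i' (letter)
  10. 'o' (letter)
  11. 'n' (letter)
Units from scan: 11
Sound units = 11 units


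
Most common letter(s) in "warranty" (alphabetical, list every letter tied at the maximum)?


Word: "warranty"
Letter counts:
  'a': 2
  'n': 1
  'r': 2
  't': 1
  'w': 1
  'y': 1
Maximum count = 2
Most frequent = 'a', 'r' (2 times each)


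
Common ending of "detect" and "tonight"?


Word 1: "detect"
Word 2: "tonight"
Comparing from end:
  Pos -1: 't' == 't'
  Pos -2: 'c' != 'h' (stop)
LCS = "t" (length 1)


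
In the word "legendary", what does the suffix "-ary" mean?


Suffix: -ary
Example: legendary (legend + -ary)
Meaning = relating to


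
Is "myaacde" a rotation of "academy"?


Word: "academy", Candidate: "myaacde"
Method: check if candidate is substring of word+word
"academyacademy" contains "myaacde"? No
Is rotation = No


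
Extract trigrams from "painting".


Word: "painting" (length 8)
Number of trigrams = 8 - 3 + 1 = 6
  Position 0: "pai"
  Position 1: "ain"
  Position 2: "int"
  Position 3: "nti"
  Position 4: "tin"
  Position 5: "ing"
Trigrams = "pai", "ain", "int", "nti", "tin", "ing"


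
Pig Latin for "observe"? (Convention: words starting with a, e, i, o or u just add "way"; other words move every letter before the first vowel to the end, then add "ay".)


Word: "observe"
Starts with vowel → add 'way'
Pig Latin = "observeway"


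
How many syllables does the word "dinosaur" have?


Word: "dinosaur"
Syllable breakdown: di-no-saur
Counting: 3 parts
= 3 syllables


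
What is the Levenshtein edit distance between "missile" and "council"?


Word 1: "missile" (length 7)
Word 2: "council" (length 7)
One optimal edit sequence (insert/delete/substitute each cost 1):
  1. insert 'c'  (+1)
  2. substitute 'm' -> 'o'  (+1)
  3. substitute 'i' -> 'u'  (+1)
  4. substitute 's' -> 'n'  (+1)
  5. substitute 's' -> 'c'  (+1)
  6. keep 'i'
  7. keep 'l'
  8. delete 'e'  (+1)
Total edit operations: 6
Edit distance = 6


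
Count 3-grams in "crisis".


Word: "crisis" (length 6)
Number of 3-grams = length - 3 + 1 = 6 - 3 + 1
= 4


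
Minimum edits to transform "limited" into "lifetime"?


Word 1: "limited" (length 7)
Word 2: "lifetime" (length 8)
One optimal edit sequence (insert/delete/substitute each cost 1):
  1. keep 'l'
  2. keep 'i'
  3. substitute 'm' -> 'f'  (+1)
  4. substitute 'i' -> 'e'  (+1)
  5. keep 't'
  6. insert 'i'  (+1)
  7. substitute 'e' -> 'm'  (+1)
  8. substitute 'd' -> 'e'  (+1)
Total edit operations: 5
Edit distance = 5


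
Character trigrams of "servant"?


Word: "servant" (length 7)
Number of trigrams = 7 - 3 + 1 = 5
  Position 0: "ser"
  Position 1: "erv"
  Position 2: "rva"
  Position 3: "van"
  Position 4: "ant"
Trigrams = "ser", "erv", "rva", "van", "ant"


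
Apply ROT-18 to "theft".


Word: "theft"
Shift: 18
Each letter → (letter + shift) mod 26:
  't' (19) + 18 = 11 → 'l'
  'h' (7) + 18 = 25 → 'z'
  'e' (4) + 18 = 22 → 'w'
  'f' (5) + 18 = 23 → 'x'
  't' (19) + 18 = 11 → 'l'
Result = "lzwxl"


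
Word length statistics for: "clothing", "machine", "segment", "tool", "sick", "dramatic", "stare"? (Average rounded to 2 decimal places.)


Lengths: "clothing"=8, "machine"=7, "segment"=7, "tool"=4, "sick"=4, "dramatic"=8, "stare"=5
Sum = 43, Count = 7
Average = 43/7 = 6.14
= avg=6.14, min=4, max=8


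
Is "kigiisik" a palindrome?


Word: "kigiisik"
Reversed: "kisiigik"
Forward == Backward? kigiisik != kisiigik
Palindrome = No


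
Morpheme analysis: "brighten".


Word: "brighten"
Morphemes: bright / -en
Each morpheme carries meaning
= 2 morphemes


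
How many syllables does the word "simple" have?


Word: "simple"
Syllable breakdown: sim-ple
Counting: 2 parts
= 2 syllables


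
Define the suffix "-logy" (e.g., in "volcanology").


Suffix: -logy
Example: volcanology = volcano + -logy
Meaning = study of


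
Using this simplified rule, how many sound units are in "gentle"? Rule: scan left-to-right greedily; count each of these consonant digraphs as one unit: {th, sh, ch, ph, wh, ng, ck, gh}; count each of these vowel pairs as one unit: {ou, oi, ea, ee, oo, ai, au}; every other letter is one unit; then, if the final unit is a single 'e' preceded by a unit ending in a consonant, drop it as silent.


Word: "gentle" (6 letters)
Left-to-right scan:
  [1] 'g' (letter)
  [2] 'e' (letter)
  [3] 'n' (letter)
  [4] 't' (letter)
  [5] 'l' (letter)
  [6] 'e' (letter)
Units from scan: 6
Final unit is 'e' after a consonant -> drop as silent (-1)
Sound units = 5 units


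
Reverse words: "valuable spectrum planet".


Original: "valuable spectrum planet"
Words (1..n): valuable | spectrum | planet
Reversed (n..1): planet | spectrum | valuable
Result = "planet spectrum valuable"


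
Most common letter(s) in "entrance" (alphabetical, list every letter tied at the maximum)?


Word: "entrance"
Letter counts:
  'a': 1
  'c': 1
  'e': 2
  'n': 2
  'r': 1
  't': 1
Maximum count = 2
Most frequent = 'e', 'n' (2 times each)


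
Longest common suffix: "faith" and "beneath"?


Word 1: "faith"
Word 2: "beneath"
Comparing from end:
  Pos -1: 'h' == 'h'
  Pos -2: 't' == 't'
  Pos -3: 'i' != 'a' (stop)
LCS = "th" (length 2)


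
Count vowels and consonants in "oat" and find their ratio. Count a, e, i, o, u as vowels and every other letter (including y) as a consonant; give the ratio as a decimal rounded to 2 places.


Word: "oat"
Vowels (a,e,i,o,u): 2
Consonants: 1
Ratio = 2/1
= 2.00


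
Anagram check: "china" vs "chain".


Word 1: "china" → sorted: achin
Word 2: "chain" → sorted: achin
Same letters? achin == achin
Anagram = Yes


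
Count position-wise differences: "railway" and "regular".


Comparing character by character (same length = 7):
  Pos 0: 'r' vs 'r' =
  Pos 1: 'a' vs 'e' !=
  Pos 2: 'i' vs 'g' !=
  Pos 3: 'l' vs 'u' !=
  Pos 4: 'w' vs 'l' !=
  Pos 5: 'a' vs 'a' =
  Pos 6: 'y' vs 'r' !=
Hamming distance = 5


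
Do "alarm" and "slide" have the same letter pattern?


Pattern of "alarm": [0, 1, 0, 2, 3]
Pattern of "slide": [0, 1, 2, 3, 4]
Patterns do not match
Same pattern = No


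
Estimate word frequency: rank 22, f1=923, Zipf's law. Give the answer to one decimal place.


Zipf's law: f(r) = f(1) / r
f(1) = 923
f(22) = 923 / 22
= 42.0 occurrences


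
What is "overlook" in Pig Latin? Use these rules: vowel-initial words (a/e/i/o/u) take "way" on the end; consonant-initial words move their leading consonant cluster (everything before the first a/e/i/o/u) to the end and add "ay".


Word: "overlook"
Starts with vowel → add 'way'
Pig Latin = "overlookway"


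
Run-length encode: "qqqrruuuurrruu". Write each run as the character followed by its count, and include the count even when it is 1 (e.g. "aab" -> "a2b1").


String: "qqqrruuuurrruu"
Scanning for consecutive runs:
  'q' x 3
  'r' x 2
  'u' x 4
  'r' x 3
  'u' x 2
RLE = "q3r2u4r3u2"


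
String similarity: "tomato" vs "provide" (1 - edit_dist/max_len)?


Word 1: "tomato" (length 6)
Word 2: "provide" (length 7)
One optimal edit sequence:
  1. insert 'p'  (+1)
  2. substitute 't' -> 'r'  (+1)
  3. keep 'o'
  4. substitute 'm' -> 'v'  (+1)
  5. substitute 'a' -> 'i'  (+1)
  6. substitute 't' -> 'd'  (+1)
  7. substitute 'o' -> 'e'  (+1)
Edit distance = 6
Max length = max(6, 7) = 7
Similarity = 1 - 6/7
= 0.1429


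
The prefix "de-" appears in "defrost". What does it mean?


Prefix: de-
Example: defrost (de- + frost)
Meaning = remove / reverse


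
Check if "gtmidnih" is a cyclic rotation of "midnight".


Word: "midnight", Candidate: "gtmidnih"
Method: check if candidate is substring of word+word
"midnightmidnight" contains "gtmidnih"? No
Is rotation = No


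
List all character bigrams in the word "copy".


Word: "copy" (length 4)
Number of bigrams = 4 - 2 + 1 = 3
  Position 0: "co"
  Position 1: "op"
  Position 2: "py"
Bigrams = "co", "op", "py"


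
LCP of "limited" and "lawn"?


Word 1: "limited"
Word 2: "lawn"
Comparing from start:
  Pos 0: 'l' == 'l'
  Pos 1: 'i' != 'a' (stop)
LCP = "l" (length 1)


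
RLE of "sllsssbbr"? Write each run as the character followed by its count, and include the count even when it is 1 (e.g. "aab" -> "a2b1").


String: "sllsssbbr"
Scanning for consecutive runs:
  's' x 1
  'l' x 2
  's' x 3
  'b' x 2
  'r' x 1
RLE = "s1l2s3b2r1"


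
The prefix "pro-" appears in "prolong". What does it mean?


Prefix: pro-
As in: prolong -> pro- + long
Meaning = forward / in favor of


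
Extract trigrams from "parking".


Word: "parking" (length 7)
Number of trigrams = 7 - 3 + 1 = 5
  Position 0: "par"
  Position 1: "ark"
  Position 2: "rki"
  Position 3: "kin"
  Position 4: "ing"
Trigrams = "par", "ark", "rki", "kin", "ing"


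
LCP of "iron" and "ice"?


Word 1: "iron"
Word 2: "ice"
Comparing from start:
  Pos 0: 'i' == 'i'
  Pos 1: 'r' != 'c' (stop)
LCP = "i" (length 1)


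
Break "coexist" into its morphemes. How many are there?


Word: "coexist"
Morphemes: co- / exist
Each morpheme carries meaning
= 2 morphemes


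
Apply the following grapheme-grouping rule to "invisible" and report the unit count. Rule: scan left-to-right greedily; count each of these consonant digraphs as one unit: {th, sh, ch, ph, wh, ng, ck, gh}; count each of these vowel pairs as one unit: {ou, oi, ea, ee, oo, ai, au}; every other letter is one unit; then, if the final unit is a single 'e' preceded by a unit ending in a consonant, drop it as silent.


Word: "invisible" (9 letters)
Left-to-right scan:
  [1] 'i' (letter)
  [2] 'n' (letter)
  [3] 'v' (letter)
  [4] 'i' (letter)
  [5] 's' (letter)
  [6] 'i' (letter)
  [7] 'b' (letter)
  [8] 'l' (letter)
  [9] 'e' (letter)
Units from scan: 9
Final unit is 'e' after a consonant -> drop as silent (-1)
Sound units = 8 units


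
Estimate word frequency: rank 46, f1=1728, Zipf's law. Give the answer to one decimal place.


Zipf's law: f(r) = f(1) / r
f(1) = 1728
f(46) = 1728 / 46
= 37.6 occurrences


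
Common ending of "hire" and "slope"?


Word 1: "hire"
Word 2: "slope"
Comparing from end:
  Pos -1: 'e' == 'e'
  Pos -2: 'r' != 'p' (stop)
LCS = "e" (length 1)


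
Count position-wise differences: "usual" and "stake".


Comparing character by character (same length = 5):
  Pos 0: 'u' vs 's' !=
  Pos 1: 's' vs 't' !=
  Pos 2: 'u' vs 'a' !=
  Pos 3: 'a' vs 'k' !=
  Pos 4: 'l' vs 'e' !=
Hamming distance = 5


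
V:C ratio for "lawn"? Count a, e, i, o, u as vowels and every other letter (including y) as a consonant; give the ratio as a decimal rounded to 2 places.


Word: "lawn"
Vowels (a,e,i,o,u): 1
Consonants: 3
Ratio = 1/3
= 0.33


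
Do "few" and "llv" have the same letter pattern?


Pattern of "few": [0, 1, 2]
Pattern of "llv": [0, 0, 1]
Patterns do not match
Same pattern = No


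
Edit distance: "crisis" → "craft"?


Word 1: "crisis" (length 6)
Word 2: "craft" (length 5)
One optimal edit sequence (insert/delete/substitute each cost 1):
  1. keep 'c'
  2. keep 'r'
  3. delete 'i'  (+1)
  4. substitute 's' -> 'a'  (+1)
  5. substitute 'i' -> 'f'  (+1)
  6. substitute 's' -> 't'  (+1)
Total edit operations: 4
Edit distance = 4


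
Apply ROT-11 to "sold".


Word: "sold"
Shift: 11
Each letter → (letter + shift) mod 26:
  's' (18) + 11 = 3 → 'd'
  'o' (14) + 11 = 25 → 'z'
  'l' (11) + 11 = 22 → 'w'
  'd' (3) + 11 = 14 → 'o'
Result = "dzwo"


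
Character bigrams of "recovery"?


Word: "recovery" (length 8)
Number of bigrams = 8 - 2 + 1 = 7
  Position 0: "re"
  Position 1: "ec"
  Position 2: "co"
  Position 3: "ov"
  Position 4: "ve"
  Position 5: "er"
  Position 6: "ry"
Bigrams = "re", "ec", "co", "ov", "ve", "er", "ry"


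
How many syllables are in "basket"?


Word: "basket"
Syllable breakdown: bas / ket
Counting: 2 parts
= 2 syllables


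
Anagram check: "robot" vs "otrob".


Word 1: "robot" → sorted: boort
Word 2: "otrob" → sorted: boort
Same letters? boort == boort
Anagram = Yes


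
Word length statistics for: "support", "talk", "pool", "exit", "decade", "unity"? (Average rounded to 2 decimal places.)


Lengths: "support"=7, "talk"=4, "pool"=4, "exit"=4, "decade"=6, "unity"=5
Sum = 30, Count = 6
Average = 30/6 = 5.00
= avg=5.00, min=4, max=7


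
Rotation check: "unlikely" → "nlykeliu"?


Word: "unlikely", Candidate: "nlykeliu"
Method: check if candidate is substring of word+word
"unlikelyunlikely" contains "nlykeliu"? No
Is rotation = No


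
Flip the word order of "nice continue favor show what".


Original: "nice continue favor show what"
Words (1..n): nice | continue | favor | show | what
Reversed (n..1): what | show | favor | continue | nice
Result = "what show favor continue nice"


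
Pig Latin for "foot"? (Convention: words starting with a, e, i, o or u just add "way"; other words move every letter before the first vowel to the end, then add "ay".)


Word: "foot"
Starts with consonant(s) → move to end, add 'ay'
Consonant cluster: "f"
Pig Latin = "ootfay"


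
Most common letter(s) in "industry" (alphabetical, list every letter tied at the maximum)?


Word: "industry"
Letter counts:
  'd': 1
  'i': 1
  'n': 1
  'r': 1
  's': 1
  't': 1
  'u': 1
  'y': 1
Maximum count = 1
Most frequent = 'd', 'i', 'n', 'r', 's', 't', 'u', 'y' (1 time each)


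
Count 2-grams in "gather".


Word: "gather" (length 6)
Number of 2-grams = length - 2 + 1 = 6 - 2 + 1
= 5


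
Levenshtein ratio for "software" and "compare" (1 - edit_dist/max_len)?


Word 1: "software" (length 8)
Word 2: "compare" (length 7)
One optimal edit sequence:
  1. substitute 's' -> 'c'  (+1)
  2. keep 'o'
  3. delete 'f'  (+1)
  4. substitute 't' -> 'm'  (+1)
  5. substitute 'w' -> 'p'  (+1)
  6. keep 'a'
  7. keep 'r'
  8. keep 'e'
Edit distance = 4
Max length = max(8, 7) = 8
Similarity = 1 - 4/8
= 0.5000


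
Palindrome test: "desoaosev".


Word: "desoaosev"
Reversed: "vesoaosed"
Forward == Backward? desoaosev != vesoaosed
Palindrome = No


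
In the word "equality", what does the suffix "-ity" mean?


Suffix: -ity
Example: equality = equal + -ity
Meaning = quality of


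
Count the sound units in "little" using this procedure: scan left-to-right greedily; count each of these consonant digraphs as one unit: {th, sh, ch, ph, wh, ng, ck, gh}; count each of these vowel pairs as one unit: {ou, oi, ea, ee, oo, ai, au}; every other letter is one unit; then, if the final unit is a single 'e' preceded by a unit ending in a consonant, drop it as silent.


Word: "little" (6 letters)
Left-to-right scan:
  [1] 'l' (letter)
  [2] 'i' (letter)
  [3] 't' (letter)
  [4] 't' (letter)
  [5] 'l' (letter)
  [6] 'e' (letter)
Units from scan: 6
Final unit is 'e' after a consonant -> drop as silent (-1)
Sound units = 5 units


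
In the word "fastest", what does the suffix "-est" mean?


Suffix: -est
Example: fastest = fast + -est
Meaning = most


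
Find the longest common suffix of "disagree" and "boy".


Word 1: "disagree"
Word 2: "boy"
Comparing from end:
  Pos -1: 'e' != 'y' (stop)
LCS = "" (length 0)


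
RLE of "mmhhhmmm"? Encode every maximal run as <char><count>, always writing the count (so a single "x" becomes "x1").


String: "mmhhhmmm"
Scanning for consecutive runs:
  'm' x 2
  'h' x 3
  'm' x 3
RLE = "m2h3m3"


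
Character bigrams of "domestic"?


Word: "domestic" (length 8)
Number of bigrams = 8 - 2 + 1 = 7
  Position 0: "do"
  Position 1: "om"
  Position 2: "me"
  Position 3: "es"
  Position 4: "st"
  Position 5: "ti"
  Position 6: "ic"
Bigrams = "do", "om", "me", "es", "st", "ti", "ic"


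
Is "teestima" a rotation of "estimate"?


Word: "estimate", Candidate: "teestima"
Method: check if candidate is substring of word+word
"estimateestimate" contains "teestima"? Yes
Is rotation = Yes


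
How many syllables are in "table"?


Word: "table"
Syllable breakdown: ta / ble
Counting: 2 parts
= 2 syllables


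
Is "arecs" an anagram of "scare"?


Word 1: "scare" → sorted: acers
Word 2: "arecs" → sorted: acers
Same letters? acers == acers
Anagram = Yes


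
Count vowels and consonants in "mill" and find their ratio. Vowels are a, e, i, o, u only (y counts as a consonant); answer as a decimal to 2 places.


Word: "mill"
Vowels (a,e,i,o,u): 1
Consonants: 3
Ratio = 1/3
= 0.33


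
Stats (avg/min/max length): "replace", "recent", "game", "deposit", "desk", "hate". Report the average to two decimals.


Lengths: "replace"=7, "recent"=6, "game"=4, "deposit"=7, "desk"=4, "hate"=4
Sum = 32, Count = 6
Average = 32/6 = 5.33
= avg=5.33, min=4, max=7


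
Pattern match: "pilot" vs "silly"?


Pattern of "pilot": [0, 1, 2, 3, 4]
Pattern of "silly": [0, 1, 2, 2, 3]
Patterns do not match
Same pattern = No


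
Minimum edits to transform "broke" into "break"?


Word 1: "broke" (length 5)
Word 2: "break" (length 5)
One optimal edit sequence (insert/delete/substitute each cost 1):
  1. keep 'b'
  2. keep 'r'
  3. substitute 'o' -> 'e'  (+1)
  4. substitute 'k' -> 'a'  (+1)
  5. substitute 'e' -> 'k'  (+1)
Total edit operations: 3
Edit distance = 3


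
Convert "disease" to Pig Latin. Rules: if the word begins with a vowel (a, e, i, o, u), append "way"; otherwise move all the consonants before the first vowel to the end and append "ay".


Word: "disease"
Starts with consonant(s) → move to end, add 'ay'
Consonant cluster: "d"
Pig Latin = "iseaseday"


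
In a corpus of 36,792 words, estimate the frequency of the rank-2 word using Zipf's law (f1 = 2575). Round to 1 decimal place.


Zipf's law: f(r) = f(1) / r
f(1) = 2575
f(2) = 2575 / 2
= 1287.5 occurrences


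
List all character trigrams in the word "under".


Word: "under" (length 5)
Number of trigrams = 5 - 3 + 1 = 3
  Position 0: "und"
  Position 1: "nde"
  Position 2: "der"
Trigrams = "und", "nde", "der"


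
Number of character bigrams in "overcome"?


Word: "overcome" (length 8)
Number of 2-grams = length - 2 + 1 = 8 - 2 + 1
= 7


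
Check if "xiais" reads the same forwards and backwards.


Word: "xiais"
Reversed: "siaix"
Forward == Backward? xiais != siaix
Palindrome = No


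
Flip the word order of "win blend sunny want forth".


Original: "win blend sunny want forth"
Words (1..n): win | blend | sunny | want | forth
Reversed (n..1): forth | want | sunny | blend | win
Result = "forth want sunny blend win"


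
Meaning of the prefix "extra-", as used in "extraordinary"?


Prefix: extra-
Example: extraordinary = extra- + ordinary
Meaning = beyond


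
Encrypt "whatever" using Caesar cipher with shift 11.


Word: "whatever"
Shift: 11
Each letter → (letter + shift) mod 26:
  'w' (22) + 11 = 7 → 'h'
  'h' (7) + 11 = 18 → 's'
  'a' (0) + 11 = 11 → 'l'
  't' (19) + 11 = 4 → 'e'
  'e' (4) + 11 = 15 → 'p'
  'v' (21) + 11 = 6 → 'g'
  'e' (4) + 11 = 15 → 'p'
  'r' (17) + 11 = 2 → 'c'
Result = "hslepgpc"


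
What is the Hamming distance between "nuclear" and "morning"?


Comparing character by character (same length = 7):
  Pos 0: 'n' vs 'm' !=
  Pos 1: 'u' vs 'o' !=
  Pos 2: 'c' vs 'r' !=
  Pos 3: 'l' vs 'n' !=
  Pos 4: 'e' vs 'i' !=
  Pos 5: 'a' vs 'n' !=
  Pos 6: 'r' vs 'g' !=
Hamming distance = 7


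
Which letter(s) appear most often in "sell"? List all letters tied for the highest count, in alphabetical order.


Word: "sell"
Letter counts:
  'e': 1
  'l': 2
  's': 1
Maximum count = 2
Most frequent = 'l' (2 times each)


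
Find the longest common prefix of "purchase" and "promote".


Word 1: "purchase"
Word 2: "promote"
Comparing from start:
  Pos 0: 'p' == 'p'
  Pos 1: 'u' != 'r' (stop)
LCP = "p" (length 1)


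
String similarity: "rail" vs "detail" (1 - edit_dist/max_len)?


Word 1: "rail" (length 4)
Word 2: "detail" (length 6)
One optimal edit sequence:
  1. insert 'd'  (+1)
  2. insert 'e'  (+1)
  3. substitute 'r' -> 't'  (+1)
  4. keep 'a'
  5. keep 'i'
  6. keep 'l'
Edit distance = 3
Max length = max(4, 6) = 6
Similarity = 1 - 3/6
= 0.5000


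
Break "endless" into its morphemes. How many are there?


Word: "endless"
Morphemes: end / -less
Each morpheme carries meaning
= 2 morphemes
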